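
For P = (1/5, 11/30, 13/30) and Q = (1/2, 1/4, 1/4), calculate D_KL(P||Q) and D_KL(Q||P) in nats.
D_KL(P||Q) = 0.1955, D_KL(Q||P) = 0.2249

KL divergence is not symmetric: D_KL(P||Q) ≠ D_KL(Q||P) in general.

D_KL(P||Q) = 0.1955 nats
D_KL(Q||P) = 0.2249 nats

No, they are not equal!

This asymmetry is why KL divergence is not a true distance metric.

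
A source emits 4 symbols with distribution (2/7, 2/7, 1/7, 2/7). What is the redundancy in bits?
0.0498 bits

Redundancy measures how far a source is from maximum entropy:
R = H_max - H(X)

Maximum entropy for 4 symbols: H_max = log_2(4) = 2.0000 bits
Actual entropy: H(X) = 1.9502 bits
Redundancy: R = 2.0000 - 1.9502 = 0.0498 bits

This redundancy represents potential for compression: the source could be compressed by 0.0498 bits per symbol.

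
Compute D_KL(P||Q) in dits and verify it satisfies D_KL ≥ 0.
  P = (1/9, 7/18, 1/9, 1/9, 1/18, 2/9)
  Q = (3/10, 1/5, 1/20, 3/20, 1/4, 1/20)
0.1961 dits

KL divergence satisfies the Gibbs inequality: D_KL(P||Q) ≥ 0 for all distributions P, Q.

D_KL(P||Q) = Σ p(x) log(p(x)/q(x))
Term by term:
  x=0: 1/9 × log_10[(1/9)/(3/10)] = -0.0479
  x=1: 7/18 × log_10[(7/18)/(1/5)] = 0.1123
  x=2: 1/9 × log_10[(1/9)/(1/20)] = 0.0385
  x=3: 1/9 × log_10[(1/9)/(3/20)] = -0.0145
  x=4: 1/18 × log_10[(1/18)/(1/4)] = -0.0363
  x=5: 2/9 × log_10[(2/9)/(1/20)] = 0.1440
D_KL(P||Q) = 0.1961 dits

D_KL(P||Q) = 0.1961 ≥ 0 ✓

This non-negativity is a fundamental property: relative entropy cannot be negative because it measures how different Q is from P.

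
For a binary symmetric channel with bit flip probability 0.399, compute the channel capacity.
0.0296 bits

For a binary symmetric channel (BSC) with error probability p:
Capacity C = 1 - H(p) bits per symbol

where H(p) = -p log₂(p) - (1-p) log₂(1-p) is the binary entropy function.

H(0.399) = 0.9704 bits
C = 1 - 0.9704 = 0.0296 bits per symbol

This means we can reliably transmit up to 0.0296 bits of information per channel use.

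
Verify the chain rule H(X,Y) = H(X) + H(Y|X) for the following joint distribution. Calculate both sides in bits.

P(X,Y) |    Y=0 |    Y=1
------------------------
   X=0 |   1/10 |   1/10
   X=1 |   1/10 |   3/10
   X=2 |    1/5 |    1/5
H(X,Y) = 2.4464, H(X) = 1.5219, H(Y|X) = 0.9245 (all in bits)

Chain rule: H(X,Y) = H(X) + H(Y|X)

Left side — joint entropy directly:
H(X,Y) = -Σ p(x,y) log p(x,y) = 2.4464 bits

Right side — compute H(Y|X) from the conditional distributions:
P(X) = (1/5, 2/5, 2/5), so H(X) = 1.5219 bits
H(Y|X) = Σ_x P(X=x) · H(Y|X=x):
  P(Y|X=0) = (1/2, 1/2), H(Y|X=0) = 1.0000, weight P(X=0) = 1/5
  P(Y|X=1) = (1/4, 3/4), H(Y|X=1) = 0.8113, weight P(X=1) = 2/5
  P(Y|X=2) = (1/2, 1/2), H(Y|X=2) = 1.0000, weight P(X=2) = 2/5
H(Y|X) = 0.9245 bits

H(X) + H(Y|X) = 1.5219 + 0.9245 = 2.4464 bits

Both sides equal 2.4464 bits. ✓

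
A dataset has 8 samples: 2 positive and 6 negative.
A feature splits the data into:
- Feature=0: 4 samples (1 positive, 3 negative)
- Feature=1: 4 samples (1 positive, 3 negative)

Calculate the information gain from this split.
0.0000 bits

Information Gain = H(Y) - H(Y|Feature)

Before split:
P(positive) = 2/8 = 0.2500
H(Y) = 0.8113 bits

After split:
Feature=0: H = 0.8113 bits (weight = 4/8)
Feature=1: H = 0.8113 bits (weight = 4/8)
H(Y|Feature) = (4/8)×0.8113 + (4/8)×0.8113 = 0.8113 bits

Information Gain = 0.8113 - 0.8113 = 0.0000 bits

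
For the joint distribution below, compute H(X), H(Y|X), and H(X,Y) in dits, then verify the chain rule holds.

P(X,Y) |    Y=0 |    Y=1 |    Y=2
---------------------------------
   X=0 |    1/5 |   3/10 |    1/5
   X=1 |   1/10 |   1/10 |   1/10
H(X,Y) = 0.7365, H(X) = 0.2653, H(Y|X) = 0.4712 (all in dits)

Chain rule: H(X,Y) = H(X) + H(Y|X)

Left side — joint entropy directly:
H(X,Y) = -Σ p(x,y) log p(x,y) = 0.7365 dits

Right side — compute H(Y|X) from the conditional distributions:
P(X) = (7/10, 3/10), so H(X) = 0.2653 dits
H(Y|X) = Σ_x P(X=x) · H(Y|X=x):
  P(Y|X=0) = (2/7, 3/7, 2/7), H(Y|X=0) = 0.4686, weight P(X=0) = 7/10
  P(Y|X=1) = (1/3, 1/3, 1/3), H(Y|X=1) = 0.4771, weight P(X=1) = 3/10
H(Y|X) = 0.4712 dits

H(X) + H(Y|X) = 0.2653 + 0.4712 = 0.7365 dits

Both sides equal 0.7365 dits. ✓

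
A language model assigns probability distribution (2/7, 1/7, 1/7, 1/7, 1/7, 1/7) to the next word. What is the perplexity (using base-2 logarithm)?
5.7423

Perplexity is 2^H (or exp(H) for natural log).

First, H = -Σ p log p = 2.5216 bits
Perplexity = 2^2.5216 = 5.7423

Interpretation: The model's uncertainty is equivalent to choosing uniformly among 5.7 options.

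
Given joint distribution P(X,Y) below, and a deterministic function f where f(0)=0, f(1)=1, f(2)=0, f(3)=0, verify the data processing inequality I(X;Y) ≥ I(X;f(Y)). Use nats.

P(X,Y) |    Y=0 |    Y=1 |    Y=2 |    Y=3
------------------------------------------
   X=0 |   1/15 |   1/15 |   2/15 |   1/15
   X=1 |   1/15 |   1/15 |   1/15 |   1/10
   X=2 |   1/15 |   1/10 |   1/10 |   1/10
I(X;Y) = 0.0169, I(X;f(Y)) = 0.0027, inequality holds: 0.0169 ≥ 0.0027

Data Processing Inequality: For any Markov chain X → Y → Z, we have I(X;Y) ≥ I(X;Z).

Here Z = f(Y) is a deterministic function of Y, forming X → Y → Z.

Original I(X;Y) = 0.0169 nats

After applying f:
P(X,Z) where Z=f(Y):
- P(X,Z=0) = P(X,Y=0) + P(X,Y=2) + P(X,Y=3)
- P(X,Z=1) = P(X,Y=1)

I(X;Z) = I(X;f(Y)) = 0.0027 nats

Verification: 0.0169 ≥ 0.0027 ✓

Information cannot be created by processing; the function f can only lose information about X.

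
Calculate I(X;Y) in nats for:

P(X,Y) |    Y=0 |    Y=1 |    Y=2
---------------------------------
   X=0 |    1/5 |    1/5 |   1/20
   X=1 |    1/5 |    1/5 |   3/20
0.0212 nats

Mutual information: I(X;Y) = H(X) + H(Y) - H(X,Y)

Marginals:
P(X) = (9/20, 11/20), H(X) = 0.6881 nats
P(Y) = (2/5, 2/5, 1/5), H(Y) = 1.0549 nats

Joint entropy: H(X,Y) = 1.7219 nats

I(X;Y) = 0.6881 + 1.0549 - 1.7219 = 0.0212 nats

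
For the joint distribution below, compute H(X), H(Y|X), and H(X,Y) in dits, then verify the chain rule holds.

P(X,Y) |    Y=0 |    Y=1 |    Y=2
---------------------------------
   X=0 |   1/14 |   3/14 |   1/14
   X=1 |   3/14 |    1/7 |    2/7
H(X,Y) = 0.7266, H(X) = 0.2831, H(Y|X) = 0.4436 (all in dits)

Chain rule: H(X,Y) = H(X) + H(Y|X)

Left side — joint entropy directly:
H(X,Y) = -Σ p(x,y) log p(x,y) = 0.7266 dits

Right side — compute H(Y|X) from the conditional distributions:
P(X) = (5/14, 9/14), so H(X) = 0.2831 dits
H(Y|X) = Σ_x P(X=x) · H(Y|X=x):
  P(Y|X=0) = (1/5, 3/5, 1/5), H(Y|X=0) = 0.4127, weight P(X=0) = 5/14
  P(Y|X=1) = (1/3, 2/9, 4/9), H(Y|X=1) = 0.4607, weight P(X=1) = 9/14
H(Y|X) = 0.4436 dits

H(X) + H(Y|X) = 0.2831 + 0.4436 = 0.7266 dits

Both sides equal 0.7266 dits. ✓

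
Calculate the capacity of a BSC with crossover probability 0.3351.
0.0799 bits

For a binary symmetric channel (BSC) with error probability p:
Capacity C = 1 - H(p) bits per symbol

where H(p) = -p log₂(p) - (1-p) log₂(1-p) is the binary entropy function.

H(0.3351) = 0.9201 bits
C = 1 - 0.9201 = 0.0799 bits per symbol

This means we can reliably transmit up to 0.0799 bits of information per channel use.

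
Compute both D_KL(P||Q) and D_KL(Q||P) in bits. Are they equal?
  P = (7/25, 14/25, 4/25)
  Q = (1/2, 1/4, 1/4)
D_KL(P||Q) = 0.3143, D_KL(Q||P) = 0.2883

KL divergence is not symmetric: D_KL(P||Q) ≠ D_KL(Q||P) in general.

D_KL(P||Q) = 0.3143 bits
D_KL(Q||P) = 0.2883 bits

No, they are not equal!

This asymmetry is why KL divergence is not a true distance metric.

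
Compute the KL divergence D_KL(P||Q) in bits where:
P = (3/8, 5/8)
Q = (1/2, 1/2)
0.0456 bits

KL divergence: D_KL(P||Q) = Σ p(x) log(p(x)/q(x))

Computing term by term:
  x=0: 3/8 × log_2[(3/8)/(1/2)] = 3/8 × -0.4150 = -0.1556
  x=1: 5/8 × log_2[(5/8)/(1/2)] = 5/8 × 0.3219 = 0.2012

D_KL(P||Q) = 0.0456 bits

Note: KL divergence is always non-negative and equals 0 iff P = Q.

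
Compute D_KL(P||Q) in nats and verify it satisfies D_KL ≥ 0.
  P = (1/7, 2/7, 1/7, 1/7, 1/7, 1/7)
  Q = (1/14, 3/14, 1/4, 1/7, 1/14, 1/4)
0.1203 nats

KL divergence satisfies the Gibbs inequality: D_KL(P||Q) ≥ 0 for all distributions P, Q.

D_KL(P||Q) = Σ p(x) log(p(x)/q(x))
Term by term:
  x=0: 1/7 × log_e[(1/7)/(1/14)] = 0.0990
  x=1: 2/7 × log_e[(2/7)/(3/14)] = 0.0822
  x=2: 1/7 × log_e[(1/7)/(1/4)] = -0.0799
  x=3: 1/7 × log_e[(1/7)/(1/7)] = 0.0000
  x=4: 1/7 × log_e[(1/7)/(1/14)] = 0.0990
  x=5: 1/7 × log_e[(1/7)/(1/4)] = -0.0799
D_KL(P||Q) = 0.1203 nats

D_KL(P||Q) = 0.1203 ≥ 0 ✓

This non-negativity is a fundamental property: relative entropy cannot be negative because it measures how different Q is from P.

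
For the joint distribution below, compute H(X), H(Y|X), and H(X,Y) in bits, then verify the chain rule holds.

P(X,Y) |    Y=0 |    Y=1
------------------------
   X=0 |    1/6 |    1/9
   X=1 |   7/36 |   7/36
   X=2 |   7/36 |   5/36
H(X,Y) = 2.5568, H(X) = 1.5715, H(Y|X) = 0.9852 (all in bits)

Chain rule: H(X,Y) = H(X) + H(Y|X)

Left side — joint entropy directly:
H(X,Y) = -Σ p(x,y) log p(x,y) = 2.5568 bits

Right side — compute H(Y|X) from the conditional distributions:
P(X) = (5/18, 7/18, 1/3), so H(X) = 1.5715 bits
H(Y|X) = Σ_x P(X=x) · H(Y|X=x):
  P(Y|X=0) = (3/5, 2/5), H(Y|X=0) = 0.9710, weight P(X=0) = 5/18
  P(Y|X=1) = (1/2, 1/2), H(Y|X=1) = 1.0000, weight P(X=1) = 7/18
  P(Y|X=2) = (7/12, 5/12), H(Y|X=2) = 0.9799, weight P(X=2) = 1/3
H(Y|X) = 0.9852 bits

H(X) + H(Y|X) = 1.5715 + 0.9852 = 2.5568 bits

Both sides equal 2.5568 bits. ✓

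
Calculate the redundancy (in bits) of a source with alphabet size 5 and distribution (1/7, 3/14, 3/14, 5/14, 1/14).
0.1660 bits

Redundancy measures how far a source is from maximum entropy:
R = H_max - H(X)

Maximum entropy for 5 symbols: H_max = log_2(5) = 2.3219 bits
Actual entropy: H(X) = 2.1560 bits
Redundancy: R = 2.3219 - 2.1560 = 0.1660 bits

This redundancy represents potential for compression: the source could be compressed by 0.1660 bits per symbol.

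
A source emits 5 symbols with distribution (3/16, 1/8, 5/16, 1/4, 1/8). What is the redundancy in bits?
0.0947 bits

Redundancy measures how far a source is from maximum entropy:
R = H_max - H(X)

Maximum entropy for 5 symbols: H_max = log_2(5) = 2.3219 bits
Actual entropy: H(X) = 2.2272 bits
Redundancy: R = 2.3219 - 2.2272 = 0.0947 bits

This redundancy represents potential for compression: the source could be compressed by 0.0947 bits per symbol.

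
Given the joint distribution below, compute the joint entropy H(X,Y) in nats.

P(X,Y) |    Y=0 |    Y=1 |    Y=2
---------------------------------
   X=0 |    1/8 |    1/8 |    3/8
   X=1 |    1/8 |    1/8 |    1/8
1.6675 nats

Joint entropy is H(X,Y) = -Σ_{x,y} p(x,y) log p(x,y).

Summing over all non-zero entries:
H(X,Y) = -[1/8·log_e(1/8) + 1/8·log_e(1/8) + 3/8·log_e(3/8) + 1/8·log_e(1/8) + 1/8·log_e(1/8) + 1/8·log_e(1/8)]
H(X,Y) = 1.6675 nats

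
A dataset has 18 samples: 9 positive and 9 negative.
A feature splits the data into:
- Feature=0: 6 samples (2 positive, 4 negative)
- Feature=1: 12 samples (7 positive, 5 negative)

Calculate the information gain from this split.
0.0407 bits

Information Gain = H(Y) - H(Y|Feature)

Before split:
P(positive) = 9/18 = 0.5000
H(Y) = 1.0000 bits

After split:
Feature=0: H = 0.9183 bits (weight = 6/18)
Feature=1: H = 0.9799 bits (weight = 12/18)
H(Y|Feature) = (6/18)×0.9183 + (12/18)×0.9799 = 0.9593 bits

Information Gain = 1.0000 - 0.9593 = 0.0407 bits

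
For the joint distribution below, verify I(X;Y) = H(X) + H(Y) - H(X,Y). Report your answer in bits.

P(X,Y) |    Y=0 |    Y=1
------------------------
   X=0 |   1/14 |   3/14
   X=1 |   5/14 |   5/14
I(X;Y) = 0.0391 bits

Mutual information has multiple equivalent forms:
- I(X;Y) = H(X) - H(X|Y)
- I(X;Y) = H(Y) - H(Y|X)
- I(X;Y) = H(X) + H(Y) - H(X,Y)

Computing all quantities:
H(X) = 0.8631, H(Y) = 0.9852, H(X,Y) = 1.8092
H(X|Y) = 0.8240, H(Y|X) = 0.9461

Verification:
H(X) - H(X|Y) = 0.8631 - 0.8240 = 0.0391
H(Y) - H(Y|X) = 0.9852 - 0.9461 = 0.0391
H(X) + H(Y) - H(X,Y) = 0.8631 + 0.9852 - 1.8092 = 0.0391

All forms give I(X;Y) = 0.0391 bits. ✓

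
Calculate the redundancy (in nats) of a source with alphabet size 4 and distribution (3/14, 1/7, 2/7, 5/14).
0.0526 nats

Redundancy measures how far a source is from maximum entropy:
R = H_max - H(X)

Maximum entropy for 4 symbols: H_max = log_e(4) = 1.3863 nats
Actual entropy: H(X) = 1.3337 nats
Redundancy: R = 1.3863 - 1.3337 = 0.0526 nats

This redundancy represents potential for compression: the source could be compressed by 0.0526 nats per symbol.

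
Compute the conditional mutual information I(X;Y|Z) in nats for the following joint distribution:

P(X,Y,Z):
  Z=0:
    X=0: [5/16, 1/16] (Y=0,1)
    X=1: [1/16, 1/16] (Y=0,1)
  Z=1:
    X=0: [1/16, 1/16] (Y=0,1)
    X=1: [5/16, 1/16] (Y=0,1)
0.0511 nats

Conditional mutual information: I(X;Y|Z) = H(X|Z) + H(Y|Z) - H(X,Y|Z)

H(Z) = 0.6931
H(X,Z) = 1.2555 → H(X|Z) = 0.5623
H(Y,Z) = 1.2555 → H(Y|Z) = 0.5623
H(X,Y,Z) = 1.7667 → H(X,Y|Z) = 1.0735

I(X;Y|Z) = 0.5623 + 0.5623 - 1.0735 = 0.0511 nats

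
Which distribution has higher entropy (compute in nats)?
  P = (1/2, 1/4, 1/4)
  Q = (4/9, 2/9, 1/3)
Q

Computing entropies in nats:
H(P) = 1.0397
H(Q) = 1.0609

Distribution Q has higher entropy.

Intuition: The distribution closer to uniform (more spread out) has higher entropy.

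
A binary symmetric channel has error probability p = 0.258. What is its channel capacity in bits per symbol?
0.1763 bits

For a binary symmetric channel (BSC) with error probability p:
Capacity C = 1 - H(p) bits per symbol

where H(p) = -p log₂(p) - (1-p) log₂(1-p) is the binary entropy function.

H(0.258) = 0.8237 bits
C = 1 - 0.8237 = 0.1763 bits per symbol

This means we can reliably transmit up to 0.1763 bits of information per channel use.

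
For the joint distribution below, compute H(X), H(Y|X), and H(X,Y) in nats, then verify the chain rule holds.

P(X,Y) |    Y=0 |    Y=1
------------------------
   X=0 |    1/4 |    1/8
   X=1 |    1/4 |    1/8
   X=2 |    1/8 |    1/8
H(X,Y) = 1.7329, H(X) = 1.0822, H(Y|X) = 0.6507 (all in nats)

Chain rule: H(X,Y) = H(X) + H(Y|X)

Left side — joint entropy directly:
H(X,Y) = -Σ p(x,y) log p(x,y) = 1.7329 nats

Right side — compute H(Y|X) from the conditional distributions:
P(X) = (3/8, 3/8, 1/4), so H(X) = 1.0822 nats
H(Y|X) = Σ_x P(X=x) · H(Y|X=x):
  P(Y|X=0) = (2/3, 1/3), H(Y|X=0) = 0.6365, weight P(X=0) = 3/8
  P(Y|X=1) = (2/3, 1/3), H(Y|X=1) = 0.6365, weight P(X=1) = 3/8
  P(Y|X=2) = (1/2, 1/2), H(Y|X=2) = 0.6931, weight P(X=2) = 1/4
H(Y|X) = 0.6507 nats

H(X) + H(Y|X) = 1.0822 + 0.6507 = 1.7329 nats

Both sides equal 1.7329 nats. ✓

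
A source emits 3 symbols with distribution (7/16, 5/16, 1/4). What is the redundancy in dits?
0.0117 dits

Redundancy measures how far a source is from maximum entropy:
R = H_max - H(X)

Maximum entropy for 3 symbols: H_max = log_10(3) = 0.4771 dits
Actual entropy: H(X) = 0.4654 dits
Redundancy: R = 0.4771 - 0.4654 = 0.0117 dits

This redundancy represents potential for compression: the source could be compressed by 0.0117 dits per symbol.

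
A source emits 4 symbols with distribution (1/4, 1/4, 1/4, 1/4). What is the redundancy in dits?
0.0000 dits

Redundancy measures how far a source is from maximum entropy:
R = H_max - H(X)

Maximum entropy for 4 symbols: H_max = log_10(4) = 0.6021 dits
Actual entropy: H(X) = 0.6021 dits
Redundancy: R = 0.6021 - 0.6021 = 0.0000 dits

This redundancy represents potential for compression: the source could be compressed by 0.0000 dits per symbol.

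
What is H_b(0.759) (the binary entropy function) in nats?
0.5522 nats

The binary entropy function is:
H(p) = -p log(p) - (1-p) log(1-p)

H(0.759) = -0.759 × log_e(0.759) - 0.241 × log_e(0.241)
H(0.759) = 0.5522 nats

Note: Binary entropy is maximized at p=0.5 (H=1 bit) and minimized at p=0 or p=1 (H=0).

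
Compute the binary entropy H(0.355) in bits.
0.9385 bits

The binary entropy function is:
H(p) = -p log(p) - (1-p) log(1-p)

H(0.355) = -0.355 × log_2(0.355) - 0.645 × log_2(0.645)
H(0.355) = 0.9385 bits

Note: Binary entropy is maximized at p=0.5 (H=1 bit) and minimized at p=0 or p=1 (H=0).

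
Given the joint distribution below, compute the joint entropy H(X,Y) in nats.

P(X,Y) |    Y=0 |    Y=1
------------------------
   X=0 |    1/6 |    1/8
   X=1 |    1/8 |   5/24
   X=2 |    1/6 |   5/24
1.7707 nats

Joint entropy is H(X,Y) = -Σ_{x,y} p(x,y) log p(x,y).

Summing over all non-zero entries:
H(X,Y) = -[1/6·log_e(1/6) + 1/8·log_e(1/8) + 1/8·log_e(1/8) + 5/24·log_e(5/24) + 1/6·log_e(1/6) + 5/24·log_e(5/24)]
H(X,Y) = 1.7707 nats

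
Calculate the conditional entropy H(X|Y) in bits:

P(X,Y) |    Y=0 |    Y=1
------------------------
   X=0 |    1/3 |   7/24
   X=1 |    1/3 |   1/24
0.8479 bits

Using the chain rule: H(X|Y) = H(X,Y) - H(Y)

First, compute H(X,Y) = 1.7662 bits

Marginal P(Y) = (2/3, 1/3)
H(Y) = 0.9183 bits

H(X|Y) = H(X,Y) - H(Y) = 1.7662 - 0.9183 = 0.8479 bits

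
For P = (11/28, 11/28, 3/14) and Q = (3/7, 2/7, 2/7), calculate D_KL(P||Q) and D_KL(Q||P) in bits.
D_KL(P||Q) = 0.0422, D_KL(Q||P) = 0.0411

KL divergence is not symmetric: D_KL(P||Q) ≠ D_KL(Q||P) in general.

D_KL(P||Q) = 0.0422 bits
D_KL(Q||P) = 0.0411 bits

No, they are not equal!

This asymmetry is why KL divergence is not a true distance metric.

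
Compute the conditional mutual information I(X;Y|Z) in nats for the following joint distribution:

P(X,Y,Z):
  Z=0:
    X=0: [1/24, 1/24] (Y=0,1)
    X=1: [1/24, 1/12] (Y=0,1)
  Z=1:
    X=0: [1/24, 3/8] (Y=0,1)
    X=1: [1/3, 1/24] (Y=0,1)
0.2843 nats

Conditional mutual information: I(X;Y|Z) = H(X|Z) + H(Y|Z) - H(X,Y|Z)

H(Z) = 0.5117
H(X,Z) = 1.1996 → H(X|Z) = 0.6879
H(Y,Z) = 1.1996 → H(Y|Z) = 0.6879
H(X,Y,Z) = 1.6032 → H(X,Y|Z) = 1.0914

I(X;Y|Z) = 0.6879 + 0.6879 - 1.0914 = 0.2843 nats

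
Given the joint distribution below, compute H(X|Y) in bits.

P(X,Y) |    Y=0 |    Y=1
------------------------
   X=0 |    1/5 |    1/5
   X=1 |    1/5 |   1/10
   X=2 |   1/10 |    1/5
1.5219 bits

Using the chain rule: H(X|Y) = H(X,Y) - H(Y)

First, compute H(X,Y) = 2.5219 bits

Marginal P(Y) = (1/2, 1/2)
H(Y) = 1.0000 bits

H(X|Y) = H(X,Y) - H(Y) = 2.5219 - 1.0000 = 1.5219 bits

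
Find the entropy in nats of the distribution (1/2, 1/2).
0.6931 nats

Shannon entropy is H(X) = -Σ p(x) log p(x).

For P = (1/2, 1/2):
H = -1/2 × log_e(1/2) -1/2 × log_e(1/2)
H = 0.6931 nats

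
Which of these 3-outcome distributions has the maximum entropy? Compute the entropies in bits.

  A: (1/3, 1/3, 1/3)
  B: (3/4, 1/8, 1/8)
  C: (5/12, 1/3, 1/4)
A

For a discrete distribution over n outcomes, entropy is maximized by the uniform distribution.

Computing entropies:
H(A) = 1.5850 bits
H(B) = 1.0613 bits
H(C) = 1.5546 bits

The uniform distribution (where all probabilities equal 1/3) achieves the maximum entropy of log_2(3) = 1.5850 bits.

Distribution A has the highest entropy.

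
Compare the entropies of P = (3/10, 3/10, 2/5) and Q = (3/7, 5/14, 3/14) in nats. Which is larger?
P

Computing entropies in nats:
H(P) = 1.0889
H(Q) = 1.0609

Distribution P has higher entropy.

Intuition: The distribution closer to uniform (more spread out) has higher entropy.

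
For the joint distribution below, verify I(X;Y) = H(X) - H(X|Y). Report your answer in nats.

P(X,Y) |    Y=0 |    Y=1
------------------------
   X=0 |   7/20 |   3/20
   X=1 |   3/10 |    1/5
I(X;Y) = 0.0055 nats

Mutual information has multiple equivalent forms:
- I(X;Y) = H(X) - H(X|Y)
- I(X;Y) = H(Y) - H(Y|X)
- I(X;Y) = H(X) + H(Y) - H(X,Y)

Computing all quantities:
H(X) = 0.6931, H(Y) = 0.6474, H(X,Y) = 1.3351
H(X|Y) = 0.6876, H(Y|X) = 0.6419

Verification:
H(X) - H(X|Y) = 0.6931 - 0.6876 = 0.0055
H(Y) - H(Y|X) = 0.6474 - 0.6419 = 0.0055
H(X) + H(Y) - H(X,Y) = 0.6931 + 0.6474 - 1.3351 = 0.0055

All forms give I(X;Y) = 0.0055 nats. ✓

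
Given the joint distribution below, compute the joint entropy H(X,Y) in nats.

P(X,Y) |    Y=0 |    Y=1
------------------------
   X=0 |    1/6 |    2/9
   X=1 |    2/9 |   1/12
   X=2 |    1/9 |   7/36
1.7367 nats

Joint entropy is H(X,Y) = -Σ_{x,y} p(x,y) log p(x,y).

Summing over all non-zero entries:
H(X,Y) = -[1/6·log_e(1/6) + 2/9·log_e(2/9) + 2/9·log_e(2/9) + 1/12·log_e(1/12) + 1/9·log_e(1/9) + 7/36·log_e(7/36)]
H(X,Y) = 1.7367 nats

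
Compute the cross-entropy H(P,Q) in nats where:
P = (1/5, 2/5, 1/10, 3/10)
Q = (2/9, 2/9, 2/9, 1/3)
1.3824 nats

Cross-entropy: H(P,Q) = -Σ p(x) log q(x)

Alternatively: H(P,Q) = H(P) + D_KL(P||Q)
H(P) = 1.2799 nats
D_KL(P||Q) = 0.1026 nats

H(P,Q) = 1.2799 + 0.1026 = 1.3824 nats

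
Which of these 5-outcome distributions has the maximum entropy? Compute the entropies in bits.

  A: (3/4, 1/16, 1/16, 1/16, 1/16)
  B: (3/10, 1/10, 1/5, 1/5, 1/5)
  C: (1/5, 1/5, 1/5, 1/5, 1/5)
C

For a discrete distribution over n outcomes, entropy is maximized by the uniform distribution.

Computing entropies:
H(A) = 1.3113 bits
H(B) = 2.2464 bits
H(C) = 2.3219 bits

The uniform distribution (where all probabilities equal 1/5) achieves the maximum entropy of log_2(5) = 2.3219 bits.

Distribution C has the highest entropy.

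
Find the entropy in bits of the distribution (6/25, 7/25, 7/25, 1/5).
1.9870 bits

Shannon entropy is H(X) = -Σ p(x) log p(x).

For P = (6/25, 7/25, 7/25, 1/5):
H = -6/25 × log_2(6/25) -7/25 × log_2(7/25) -7/25 × log_2(7/25) -1/5 × log_2(1/5)
H = 1.9870 bits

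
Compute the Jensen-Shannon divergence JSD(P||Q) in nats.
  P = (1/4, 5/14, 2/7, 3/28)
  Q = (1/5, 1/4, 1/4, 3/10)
0.0305 nats

Jensen-Shannon divergence is:
JSD(P||Q) = 0.5 × D_KL(P||M) + 0.5 × D_KL(Q||M)
where M = 0.5 × (P + Q) is the mixture distribution.

M = 0.5 × (1/4, 5/14, 2/7, 3/28) + 0.5 × (1/5, 1/4, 1/4, 3/10) = (9/40, 0.303571, 0.267857, 0.203571)

D_KL(P||M) = 0.0341 nats
D_KL(Q||M) = 0.0270 nats

JSD(P||Q) = 0.5 × 0.0341 + 0.5 × 0.0270 = 0.0305 nats

Unlike KL divergence, JSD is symmetric and bounded: 0 ≤ JSD ≤ log(2).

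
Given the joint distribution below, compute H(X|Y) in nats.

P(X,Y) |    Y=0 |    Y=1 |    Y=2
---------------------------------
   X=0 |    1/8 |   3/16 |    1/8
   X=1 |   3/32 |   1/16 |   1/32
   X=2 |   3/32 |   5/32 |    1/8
1.0229 nats

Using the chain rule: H(X|Y) = H(X,Y) - H(Y)

First, compute H(X,Y) = 2.1091 nats

Marginal P(Y) = (5/16, 13/32, 9/32)
H(Y) = 1.0862 nats

H(X|Y) = H(X,Y) - H(Y) = 2.1091 - 1.0862 = 1.0229 nats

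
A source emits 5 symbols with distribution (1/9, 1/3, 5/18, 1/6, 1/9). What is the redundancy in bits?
0.1450 bits

Redundancy measures how far a source is from maximum entropy:
R = H_max - H(X)

Maximum entropy for 5 symbols: H_max = log_2(5) = 2.3219 bits
Actual entropy: H(X) = 2.1769 bits
Redundancy: R = 2.3219 - 2.1769 = 0.1450 bits

This redundancy represents potential for compression: the source could be compressed by 0.1450 bits per symbol.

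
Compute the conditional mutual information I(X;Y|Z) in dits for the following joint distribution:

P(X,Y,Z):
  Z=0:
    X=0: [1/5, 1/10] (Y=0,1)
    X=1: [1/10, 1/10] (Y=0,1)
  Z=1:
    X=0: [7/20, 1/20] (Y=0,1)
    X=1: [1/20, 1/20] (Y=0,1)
0.0161 dits

Conditional mutual information: I(X;Y|Z) = H(X|Z) + H(Y|Z) - H(X,Y|Z)

H(Z) = 0.3010
H(X,Z) = 0.5558 → H(X|Z) = 0.2548
H(Y,Z) = 0.5558 → H(Y|Z) = 0.2548
H(X,Y,Z) = 0.7945 → H(X,Y|Z) = 0.4935

I(X;Y|Z) = 0.2548 + 0.2548 - 0.4935 = 0.0161 dits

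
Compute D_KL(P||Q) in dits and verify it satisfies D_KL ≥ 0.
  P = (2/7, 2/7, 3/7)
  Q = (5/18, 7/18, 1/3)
0.0120 dits

KL divergence satisfies the Gibbs inequality: D_KL(P||Q) ≥ 0 for all distributions P, Q.

D_KL(P||Q) = Σ p(x) log(p(x)/q(x))
Term by term:
  x=0: 2/7 × log_10[(2/7)/(5/18)] = 0.0035
  x=1: 2/7 × log_10[(2/7)/(7/18)] = -0.0383
  x=2: 3/7 × log_10[(3/7)/(1/3)] = 0.0468
D_KL(P||Q) = 0.0120 dits

D_KL(P||Q) = 0.0120 ≥ 0 ✓

This non-negativity is a fundamental property: relative entropy cannot be negative because it measures how different Q is from P.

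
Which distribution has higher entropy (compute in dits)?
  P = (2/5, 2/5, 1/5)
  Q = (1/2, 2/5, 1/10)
P

Computing entropies in dits:
H(P) = 0.4581
H(Q) = 0.4097

Distribution P has higher entropy.

Intuition: The distribution closer to uniform (more spread out) has higher entropy.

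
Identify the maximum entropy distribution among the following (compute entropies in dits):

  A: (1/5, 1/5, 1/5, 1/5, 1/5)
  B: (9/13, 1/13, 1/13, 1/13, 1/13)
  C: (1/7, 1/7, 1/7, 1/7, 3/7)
A

For a discrete distribution over n outcomes, entropy is maximized by the uniform distribution.

Computing entropies:
H(A) = 0.6990 dits
H(B) = 0.4533 dits
H(C) = 0.6406 dits

The uniform distribution (where all probabilities equal 1/5) achieves the maximum entropy of log_10(5) = 0.6990 dits.

Distribution A has the highest entropy.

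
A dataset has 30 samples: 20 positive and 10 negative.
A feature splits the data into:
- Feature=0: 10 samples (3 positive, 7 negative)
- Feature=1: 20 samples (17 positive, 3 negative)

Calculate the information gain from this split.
0.2180 bits

Information Gain = H(Y) - H(Y|Feature)

Before split:
P(positive) = 20/30 = 0.6667
H(Y) = 0.9183 bits

After split:
Feature=0: H = 0.8813 bits (weight = 10/30)
Feature=1: H = 0.6098 bits (weight = 20/30)
H(Y|Feature) = (10/30)×0.8813 + (20/30)×0.6098 = 0.7003 bits

Information Gain = 0.9183 - 0.7003 = 0.2180 bits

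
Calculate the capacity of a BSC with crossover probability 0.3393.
0.0759 bits

For a binary symmetric channel (BSC) with error probability p:
Capacity C = 1 - H(p) bits per symbol

where H(p) = -p log₂(p) - (1-p) log₂(1-p) is the binary entropy function.

H(0.3393) = 0.9241 bits
C = 1 - 0.9241 = 0.0759 bits per symbol

This means we can reliably transmit up to 0.0759 bits of information per channel use.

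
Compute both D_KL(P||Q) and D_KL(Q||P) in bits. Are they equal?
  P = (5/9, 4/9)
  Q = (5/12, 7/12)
D_KL(P||Q) = 0.0562, D_KL(Q||P) = 0.0559

KL divergence is not symmetric: D_KL(P||Q) ≠ D_KL(Q||P) in general.

D_KL(P||Q) = 0.0562 bits
D_KL(Q||P) = 0.0559 bits

No, they are not equal!

This asymmetry is why KL divergence is not a true distance metric.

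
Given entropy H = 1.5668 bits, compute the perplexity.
2.9625

Perplexity is 2^H (or exp(H) for natural log).

H = 1.5668 bits
Perplexity = 2^1.5668 = 2.9625

Interpretation: The model's uncertainty is equivalent to choosing uniformly among 3.0 options.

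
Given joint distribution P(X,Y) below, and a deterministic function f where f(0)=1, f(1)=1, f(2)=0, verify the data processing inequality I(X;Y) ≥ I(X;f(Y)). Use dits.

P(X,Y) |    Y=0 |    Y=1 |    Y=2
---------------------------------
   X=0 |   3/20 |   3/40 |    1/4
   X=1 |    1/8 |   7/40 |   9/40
I(X;Y) = 0.0092, I(X;f(Y)) = 0.0021, inequality holds: 0.0092 ≥ 0.0021

Data Processing Inequality: For any Markov chain X → Y → Z, we have I(X;Y) ≥ I(X;Z).

Here Z = f(Y) is a deterministic function of Y, forming X → Y → Z.

Original I(X;Y) = 0.0092 dits

After applying f:
P(X,Z) where Z=f(Y):
- P(X,Z=0) = P(X,Y=2)
- P(X,Z=1) = P(X,Y=0) + P(X,Y=1)

I(X;Z) = I(X;f(Y)) = 0.0021 dits

Verification: 0.0092 ≥ 0.0021 ✓

Information cannot be created by processing; the function f can only lose information about X.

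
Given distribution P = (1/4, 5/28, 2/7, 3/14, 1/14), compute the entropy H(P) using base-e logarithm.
1.5307 nats

Shannon entropy is H(X) = -Σ p(x) log p(x).

For P = (1/4, 5/28, 2/7, 3/14, 1/14):
H = -1/4 × log_e(1/4) -5/28 × log_e(5/28) -2/7 × log_e(2/7) -3/14 × log_e(3/14) -1/14 × log_e(1/14)
H = 1.5307 nats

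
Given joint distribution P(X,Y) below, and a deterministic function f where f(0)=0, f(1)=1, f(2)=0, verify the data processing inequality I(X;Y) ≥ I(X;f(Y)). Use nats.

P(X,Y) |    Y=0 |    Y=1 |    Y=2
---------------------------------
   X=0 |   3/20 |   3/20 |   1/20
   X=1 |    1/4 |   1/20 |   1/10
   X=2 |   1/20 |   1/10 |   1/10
I(X;Y) = 0.0918, I(X;f(Y)) = 0.0529, inequality holds: 0.0918 ≥ 0.0529

Data Processing Inequality: For any Markov chain X → Y → Z, we have I(X;Y) ≥ I(X;Z).

Here Z = f(Y) is a deterministic function of Y, forming X → Y → Z.

Original I(X;Y) = 0.0918 nats

After applying f:
P(X,Z) where Z=f(Y):
- P(X,Z=0) = P(X,Y=0) + P(X,Y=2)
- P(X,Z=1) = P(X,Y=1)

I(X;Z) = I(X;f(Y)) = 0.0529 nats

Verification: 0.0918 ≥ 0.0529 ✓

Information cannot be created by processing; the function f can only lose information about X.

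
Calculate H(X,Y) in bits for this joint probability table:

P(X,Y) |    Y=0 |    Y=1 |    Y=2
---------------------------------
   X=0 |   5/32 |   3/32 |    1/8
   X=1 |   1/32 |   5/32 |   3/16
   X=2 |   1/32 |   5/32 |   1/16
2.9658 bits

Joint entropy is H(X,Y) = -Σ_{x,y} p(x,y) log p(x,y).

Summing over all non-zero entries:
H(X,Y) = -[5/32·log_2(5/32) + 3/32·log_2(3/32) + 1/8·log_2(1/8) + 1/32·log_2(1/32) + 5/32·log_2(5/32) + 3/16·log_2(3/16) + 1/32·log_2(1/32) + 5/32·log_2(5/32) + 1/16·log_2(1/16)]
H(X,Y) = 2.9658 bits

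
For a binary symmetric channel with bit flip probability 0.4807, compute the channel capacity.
0.0011 bits

For a binary symmetric channel (BSC) with error probability p:
Capacity C = 1 - H(p) bits per symbol

where H(p) = -p log₂(p) - (1-p) log₂(1-p) is the binary entropy function.

H(0.4807) = 0.9989 bits
C = 1 - 0.9989 = 0.0011 bits per symbol

This means we can reliably transmit up to 0.0011 bits of information per channel use.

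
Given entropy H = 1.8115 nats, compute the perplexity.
6.1196

Perplexity is e^H (or exp(H) for natural log).

H = 1.8115 nats
Perplexity = e^1.8115 = 6.1196

Interpretation: The model's uncertainty is equivalent to choosing uniformly among 6.1 options.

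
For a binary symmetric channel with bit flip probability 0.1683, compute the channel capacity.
0.3462 bits

For a binary symmetric channel (BSC) with error probability p:
Capacity C = 1 - H(p) bits per symbol

where H(p) = -p log₂(p) - (1-p) log₂(1-p) is the binary entropy function.

H(0.1683) = 0.6538 bits
C = 1 - 0.6538 = 0.3462 bits per symbol

This means we can reliably transmit up to 0.3462 bits of information per channel use.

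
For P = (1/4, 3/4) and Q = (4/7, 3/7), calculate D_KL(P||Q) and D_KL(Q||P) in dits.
D_KL(P||Q) = 0.0925, D_KL(Q||P) = 0.1010

KL divergence is not symmetric: D_KL(P||Q) ≠ D_KL(Q||P) in general.

D_KL(P||Q) = 0.0925 dits
D_KL(Q||P) = 0.1010 dits

No, they are not equal!

This asymmetry is why KL divergence is not a true distance metric.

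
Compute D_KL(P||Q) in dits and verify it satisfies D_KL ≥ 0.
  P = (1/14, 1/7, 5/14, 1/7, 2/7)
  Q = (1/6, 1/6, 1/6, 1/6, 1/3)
0.0537 dits

KL divergence satisfies the Gibbs inequality: D_KL(P||Q) ≥ 0 for all distributions P, Q.

D_KL(P||Q) = Σ p(x) log(p(x)/q(x))
Term by term:
  x=0: 1/14 × log_10[(1/14)/(1/6)] = -0.0263
  x=1: 1/7 × log_10[(1/7)/(1/6)] = -0.0096
  x=2: 5/14 × log_10[(5/14)/(1/6)] = 0.1182
  x=3: 1/7 × log_10[(1/7)/(1/6)] = -0.0096
  x=4: 2/7 × log_10[(2/7)/(1/3)] = -0.0191
D_KL(P||Q) = 0.0537 dits

D_KL(P||Q) = 0.0537 ≥ 0 ✓

This non-negativity is a fundamental property: relative entropy cannot be negative because it measures how different Q is from P.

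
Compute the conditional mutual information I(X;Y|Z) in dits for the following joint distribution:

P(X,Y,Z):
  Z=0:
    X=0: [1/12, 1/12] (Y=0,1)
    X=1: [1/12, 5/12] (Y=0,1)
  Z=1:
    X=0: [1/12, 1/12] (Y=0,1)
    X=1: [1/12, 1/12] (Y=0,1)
0.0148 dits

Conditional mutual information: I(X;Y|Z) = H(X|Z) + H(Y|Z) - H(X,Y|Z)

H(Z) = 0.2764
H(X,Z) = 0.5396 → H(X|Z) = 0.2632
H(Y,Z) = 0.5396 → H(Y|Z) = 0.2632
H(X,Y,Z) = 0.7879 → H(X,Y|Z) = 0.5115

I(X;Y|Z) = 0.2632 + 0.2632 - 0.5115 = 0.0148 dits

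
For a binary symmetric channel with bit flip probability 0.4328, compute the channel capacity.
0.0131 bits

For a binary symmetric channel (BSC) with error probability p:
Capacity C = 1 - H(p) bits per symbol

where H(p) = -p log₂(p) - (1-p) log₂(1-p) is the binary entropy function.

H(0.4328) = 0.9869 bits
C = 1 - 0.9869 = 0.0131 bits per symbol

This means we can reliably transmit up to 0.0131 bits of information per channel use.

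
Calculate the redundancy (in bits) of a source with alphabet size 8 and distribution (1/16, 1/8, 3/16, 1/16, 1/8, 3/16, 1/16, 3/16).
0.1415 bits

Redundancy measures how far a source is from maximum entropy:
R = H_max - H(X)

Maximum entropy for 8 symbols: H_max = log_2(8) = 3.0000 bits
Actual entropy: H(X) = 2.8585 bits
Redundancy: R = 3.0000 - 2.8585 = 0.1415 bits

This redundancy represents potential for compression: the source could be compressed by 0.1415 bits per symbol.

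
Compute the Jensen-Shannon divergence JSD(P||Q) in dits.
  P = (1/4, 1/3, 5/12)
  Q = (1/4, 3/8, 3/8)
0.0005 dits

Jensen-Shannon divergence is:
JSD(P||Q) = 0.5 × D_KL(P||M) + 0.5 × D_KL(Q||M)
where M = 0.5 × (P + Q) is the mixture distribution.

M = 0.5 × (1/4, 1/3, 5/12) + 0.5 × (1/4, 3/8, 3/8) = (1/4, 0.354167, 0.395833)

D_KL(P||M) = 0.0005 dits
D_KL(Q||M) = 0.0005 dits

JSD(P||Q) = 0.5 × 0.0005 + 0.5 × 0.0005 = 0.0005 dits

Unlike KL divergence, JSD is symmetric and bounded: 0 ≤ JSD ≤ log(2).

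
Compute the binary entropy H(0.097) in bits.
0.4594 bits

The binary entropy function is:
H(p) = -p log(p) - (1-p) log(1-p)

H(0.097) = -0.097 × log_2(0.097) - 0.903 × log_2(0.903)
H(0.097) = 0.4594 bits

Note: Binary entropy is maximized at p=0.5 (H=1 bit) and minimized at p=0 or p=1 (H=0).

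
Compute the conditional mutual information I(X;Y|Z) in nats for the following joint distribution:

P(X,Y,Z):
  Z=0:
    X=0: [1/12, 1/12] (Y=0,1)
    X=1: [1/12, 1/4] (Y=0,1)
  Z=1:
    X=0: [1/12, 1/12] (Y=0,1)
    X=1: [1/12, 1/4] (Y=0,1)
0.0306 nats

Conditional mutual information: I(X;Y|Z) = H(X|Z) + H(Y|Z) - H(X,Y|Z)

H(Z) = 0.6931
H(X,Z) = 1.3297 → H(X|Z) = 0.6365
H(Y,Z) = 1.3297 → H(Y|Z) = 0.6365
H(X,Y,Z) = 1.9356 → H(X,Y|Z) = 1.2425

I(X;Y|Z) = 0.6365 + 0.6365 - 1.2425 = 0.0306 nats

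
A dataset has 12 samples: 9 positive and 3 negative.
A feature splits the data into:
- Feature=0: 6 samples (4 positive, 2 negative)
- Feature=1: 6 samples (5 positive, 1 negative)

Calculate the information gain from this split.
0.0271 bits

Information Gain = H(Y) - H(Y|Feature)

Before split:
P(positive) = 9/12 = 0.7500
H(Y) = 0.8113 bits

After split:
Feature=0: H = 0.9183 bits (weight = 6/12)
Feature=1: H = 0.6500 bits (weight = 6/12)
H(Y|Feature) = (6/12)×0.9183 + (6/12)×0.6500 = 0.7842 bits

Information Gain = 0.8113 - 0.7842 = 0.0271 bits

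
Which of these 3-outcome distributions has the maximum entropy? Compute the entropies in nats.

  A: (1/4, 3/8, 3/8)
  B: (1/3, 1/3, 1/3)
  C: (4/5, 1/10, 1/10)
B

For a discrete distribution over n outcomes, entropy is maximized by the uniform distribution.

Computing entropies:
H(A) = 1.0822 nats
H(B) = 1.0986 nats
H(C) = 0.6390 nats

The uniform distribution (where all probabilities equal 1/3) achieves the maximum entropy of log_e(3) = 1.0986 nats.

Distribution B has the highest entropy.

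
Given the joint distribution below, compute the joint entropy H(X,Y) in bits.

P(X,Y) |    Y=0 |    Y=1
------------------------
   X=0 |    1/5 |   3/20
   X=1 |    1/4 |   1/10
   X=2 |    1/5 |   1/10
2.5037 bits

Joint entropy is H(X,Y) = -Σ_{x,y} p(x,y) log p(x,y).

Summing over all non-zero entries:
H(X,Y) = -[1/5·log_2(1/5) + 3/20·log_2(3/20) + 1/4·log_2(1/4) + 1/10·log_2(1/10) + 1/5·log_2(1/5) + 1/10·log_2(1/10)]
H(X,Y) = 2.5037 bits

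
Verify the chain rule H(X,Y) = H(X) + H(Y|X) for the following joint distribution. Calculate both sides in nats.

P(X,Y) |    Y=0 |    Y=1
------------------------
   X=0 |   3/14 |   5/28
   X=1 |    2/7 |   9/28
H(X,Y) = 1.3605, H(X) = 0.6700, H(Y|X) = 0.6905 (all in nats)

Chain rule: H(X,Y) = H(X) + H(Y|X)

Left side — joint entropy directly:
H(X,Y) = -Σ p(x,y) log p(x,y) = 1.3605 nats

Right side — compute H(Y|X) from the conditional distributions:
P(X) = (11/28, 17/28), so H(X) = 0.6700 nats
H(Y|X) = Σ_x P(X=x) · H(Y|X=x):
  P(Y|X=0) = (6/11, 5/11), H(Y|X=0) = 0.6890, weight P(X=0) = 11/28
  P(Y|X=1) = (8/17, 9/17), H(Y|X=1) = 0.6914, weight P(X=1) = 17/28
H(Y|X) = 0.6905 nats

H(X) + H(Y|X) = 0.6700 + 0.6905 = 1.3605 nats

Both sides equal 1.3605 nats. ✓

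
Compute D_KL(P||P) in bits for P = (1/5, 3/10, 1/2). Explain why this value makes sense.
0.0000 bits

KL divergence satisfies the Gibbs inequality: D_KL(P||Q) ≥ 0 for all distributions P, Q.

D_KL(P||Q) = Σ p(x) log(p(x)/q(x))
Each term is p(x) × log_2(p(x)/p(x)) = p(x) × log_2(1) = 0, so the sum is 0.
D_KL(P||Q) = 0.0000 bits

When P = Q, the KL divergence is exactly 0, as there is no 'divergence' between identical distributions.

This non-negativity is a fundamental property: relative entropy cannot be negative because it measures how different Q is from P.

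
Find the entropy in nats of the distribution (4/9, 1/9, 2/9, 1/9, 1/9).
1.4271 nats

Shannon entropy is H(X) = -Σ p(x) log p(x).

For P = (4/9, 1/9, 2/9, 1/9, 1/9):
H = -4/9 × log_e(4/9) -1/9 × log_e(1/9) -2/9 × log_e(2/9) -1/9 × log_e(1/9) -1/9 × log_e(1/9)
H = 1.4271 nats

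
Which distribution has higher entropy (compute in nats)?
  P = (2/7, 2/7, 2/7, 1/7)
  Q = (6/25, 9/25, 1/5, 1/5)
Q

Computing entropies in nats:
H(P) = 1.3518
H(Q) = 1.3541

Distribution Q has higher entropy.

Intuition: The distribution closer to uniform (more spread out) has higher entropy.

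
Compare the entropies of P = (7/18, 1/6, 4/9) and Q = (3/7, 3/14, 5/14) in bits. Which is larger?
Q

Computing entropies in bits:
H(P) = 1.4807
H(Q) = 1.5306

Distribution Q has higher entropy.

Intuition: The distribution closer to uniform (more spread out) has higher entropy.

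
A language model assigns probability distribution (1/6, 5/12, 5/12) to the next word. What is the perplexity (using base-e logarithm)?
2.7960

Perplexity is e^H (or exp(H) for natural log).

First, H = -Σ p log p = 1.0282 nats
Perplexity = e^1.0282 = 2.7960

Interpretation: The model's uncertainty is equivalent to choosing uniformly among 2.8 options.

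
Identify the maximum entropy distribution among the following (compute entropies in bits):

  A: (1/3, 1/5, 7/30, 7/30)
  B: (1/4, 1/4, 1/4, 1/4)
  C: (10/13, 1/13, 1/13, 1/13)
B

For a discrete distribution over n outcomes, entropy is maximized by the uniform distribution.

Computing entropies:
H(A) = 1.9725 bits
H(B) = 2.0000 bits
H(C) = 1.1451 bits

The uniform distribution (where all probabilities equal 1/4) achieves the maximum entropy of log_2(4) = 2.0000 bits.

Distribution B has the highest entropy.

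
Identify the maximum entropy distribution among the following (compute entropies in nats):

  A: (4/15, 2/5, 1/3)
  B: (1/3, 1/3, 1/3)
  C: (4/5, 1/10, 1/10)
B

For a discrete distribution over n outcomes, entropy is maximized by the uniform distribution.

Computing entropies:
H(A) = 1.0852 nats
H(B) = 1.0986 nats
H(C) = 0.6390 nats

The uniform distribution (where all probabilities equal 1/3) achieves the maximum entropy of log_e(3) = 1.0986 nats.

Distribution B has the highest entropy.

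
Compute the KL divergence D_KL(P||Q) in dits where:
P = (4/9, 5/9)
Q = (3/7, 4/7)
0.0002 dits

KL divergence: D_KL(P||Q) = Σ p(x) log(p(x)/q(x))

Computing term by term:
  x=0: 4/9 × log_10[(4/9)/(3/7)] = 4/9 × 0.0158 = 0.0070
  x=1: 5/9 × log_10[(5/9)/(4/7)] = 5/9 × -0.0122 = -0.0068

D_KL(P||Q) = 0.0002 dits

Note: KL divergence is always non-negative and equals 0 iff P = Q.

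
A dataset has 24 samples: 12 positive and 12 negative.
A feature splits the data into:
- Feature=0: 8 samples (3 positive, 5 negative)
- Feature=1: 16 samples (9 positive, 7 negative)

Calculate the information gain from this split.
0.0227 bits

Information Gain = H(Y) - H(Y|Feature)

Before split:
P(positive) = 12/24 = 0.5000
H(Y) = 1.0000 bits

After split:
Feature=0: H = 0.9544 bits (weight = 8/24)
Feature=1: H = 0.9887 bits (weight = 16/24)
H(Y|Feature) = (8/24)×0.9544 + (16/24)×0.9887 = 0.9773 bits

Information Gain = 1.0000 - 0.9773 = 0.0227 bits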